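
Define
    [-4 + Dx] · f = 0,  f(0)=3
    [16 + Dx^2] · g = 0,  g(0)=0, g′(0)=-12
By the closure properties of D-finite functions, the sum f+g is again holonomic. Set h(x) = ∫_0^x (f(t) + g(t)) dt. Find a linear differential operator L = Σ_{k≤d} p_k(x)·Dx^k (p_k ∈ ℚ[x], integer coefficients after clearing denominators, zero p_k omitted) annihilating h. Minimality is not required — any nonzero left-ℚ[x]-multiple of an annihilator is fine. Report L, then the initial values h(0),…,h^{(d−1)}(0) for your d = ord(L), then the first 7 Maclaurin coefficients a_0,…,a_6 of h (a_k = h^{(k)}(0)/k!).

L = -64·Dx + 16·Dx^2 - 4·Dx^3 + Dx^4  (order 4).
h: a_k = 0, 3, 0, 8, 16, 32/5, 0, …
ICs: h(0) = 0, h′(0) = 3, h′′(0) = 0, h′′′(0) = 48.

f: a_k = 3, 12, 24, 32, 32, 128/5, 256/15, …
g: a_k = 0, -12, 0, 32, 0, -128/5, 0, …
Sum ⇒ L₀ = lclm(L_f,L_g) in ℚ(x)⟨Dx⟩.
Integrate: L := L₀·Dx.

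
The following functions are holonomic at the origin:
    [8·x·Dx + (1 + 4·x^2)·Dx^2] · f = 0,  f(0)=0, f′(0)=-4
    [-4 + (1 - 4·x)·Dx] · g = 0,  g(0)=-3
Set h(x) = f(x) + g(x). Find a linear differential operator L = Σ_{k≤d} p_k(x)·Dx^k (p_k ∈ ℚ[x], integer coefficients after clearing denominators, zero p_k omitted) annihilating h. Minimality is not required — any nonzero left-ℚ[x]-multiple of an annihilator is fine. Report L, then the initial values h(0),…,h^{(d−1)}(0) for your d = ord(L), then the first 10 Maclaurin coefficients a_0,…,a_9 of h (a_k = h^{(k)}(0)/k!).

f: a_k = 0, -4, 0, 16/3, 0, -64/5, 0, 256/7, 0, -1024/9, …
g: a_k = -3, -12, -48, -192, -768, -3072, -12288, -49152, -196608, -786432, …
Weyl lclm of L_f,L_g ⇒ L₀ (ord ≤ 3).
L = (8 - 128·x - 96·x^2)·Dx + (-13 + 8·x - 100·x^2 - 96·x^3)·Dx^2 + (1 - 3·x - 12·x^3 - 16·x^4)·Dx^3  (order 3).
h: a_k = -3, -16, -48, -560/3, -768, -15424/5, -12288, -343808/7, -196608, -7078912/9, …
ICs: h(0) = -3, h′(0) = -16, h′′(0) = -96.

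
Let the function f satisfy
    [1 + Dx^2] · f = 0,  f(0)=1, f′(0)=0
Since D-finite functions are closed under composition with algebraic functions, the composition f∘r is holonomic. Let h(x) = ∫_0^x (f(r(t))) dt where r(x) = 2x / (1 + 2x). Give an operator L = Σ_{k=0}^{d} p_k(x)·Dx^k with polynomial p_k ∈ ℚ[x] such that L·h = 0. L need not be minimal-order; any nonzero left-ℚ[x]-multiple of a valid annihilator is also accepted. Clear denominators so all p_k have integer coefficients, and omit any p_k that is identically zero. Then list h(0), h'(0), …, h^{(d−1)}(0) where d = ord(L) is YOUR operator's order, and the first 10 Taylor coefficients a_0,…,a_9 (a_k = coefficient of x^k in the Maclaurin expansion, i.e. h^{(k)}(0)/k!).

f: a_k = 1, 0, -1/2, 0, 1/24, 0, -1/720, 0, 1/40320, 0, …
Change of var in L_f (x↦r) gives L₀.
∫: right-multiply L₀ by Dx.
L = 4·Dx + (4 + 24·x + 48·x^2 + 32·x^3)·Dx^2 + (1 + 8·x + 24·x^2 + 32·x^3 + 16·x^4)·Dx^3  (order 3).
h: a_k = 0, 1, 0, -2/3, 2, -14/3, 88/9, -6004/315, 174/5, -33398/567, …
ICs: h(0) = 0, h′(0) = 1, h′′(0) = 0.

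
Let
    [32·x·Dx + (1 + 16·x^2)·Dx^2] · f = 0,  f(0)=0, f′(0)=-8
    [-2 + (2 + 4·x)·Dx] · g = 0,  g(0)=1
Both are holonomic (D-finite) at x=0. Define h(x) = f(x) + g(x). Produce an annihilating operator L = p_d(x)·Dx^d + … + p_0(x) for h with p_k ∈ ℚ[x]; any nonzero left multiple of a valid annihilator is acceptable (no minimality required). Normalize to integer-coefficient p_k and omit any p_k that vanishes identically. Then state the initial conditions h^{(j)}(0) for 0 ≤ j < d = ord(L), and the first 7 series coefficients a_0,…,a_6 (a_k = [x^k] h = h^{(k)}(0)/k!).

L = (-32 - 160·x + 1536·x^2 + 1536·x^3)·Dx + (-35 - 128·x + 1312·x^2 + 6144·x^3 + 5376·x^4)·Dx^2 + (-1 + 30·x + 96·x^2 + 576·x^3 + 1792·x^4 + 1536·x^5)·Dx^3  (order 3).
h: a_k = 1, -7, -1/2, 259/6, -5/8, -16349/40, -21/16, …
ICs: h(0) = 1, h′(0) = -7, h′′(0) = -1.

f: a_k = 0, -8, 0, 128/3, 0, -2048/5, 0, …
g: a_k = 1, 1, -1/2, 1/2, -5/8, 7/8, -21/16, …
Weyl lclm of L_f,L_g ⇒ L₀ (ord ≤ 3).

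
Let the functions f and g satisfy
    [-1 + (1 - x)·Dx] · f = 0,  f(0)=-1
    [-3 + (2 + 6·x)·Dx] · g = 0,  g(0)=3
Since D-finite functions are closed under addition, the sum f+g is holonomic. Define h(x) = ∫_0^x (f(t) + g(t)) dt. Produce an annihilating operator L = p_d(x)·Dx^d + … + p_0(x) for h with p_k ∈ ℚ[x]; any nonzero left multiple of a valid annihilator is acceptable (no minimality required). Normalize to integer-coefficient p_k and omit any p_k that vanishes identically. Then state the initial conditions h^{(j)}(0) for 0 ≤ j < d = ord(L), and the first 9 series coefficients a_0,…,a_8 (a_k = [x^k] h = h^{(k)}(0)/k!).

f: a_k = -1, -1, -1, -1, -1, -1, -1, -1, -1, …
g: a_k = 3, 9/2, -27/8, 81/16, -1215/128, 5103/256, -45927/1024, 216513/2048, -8444007/32768, …
Sum ⇒ L₀ = lclm(L_f,L_g) in ℚ(x)⟨Dx⟩.
h=∫₀ˣh₀: take L = L₀·Dx.
L = (-21 - 27·x)·Dx + (17 + 30·x + 81·x^2)·Dx^2 + (2 - 14·x - 42·x^2 + 54·x^3)·Dx^3  (order 3).
h: a_k = 0, 2, 7/4, -35/24, 65/64, -1343/640, 4847/1536, -46951/7168, 214465/16384, …
ICs: h(0) = 0, h′(0) = 2, h′′(0) = 7/2.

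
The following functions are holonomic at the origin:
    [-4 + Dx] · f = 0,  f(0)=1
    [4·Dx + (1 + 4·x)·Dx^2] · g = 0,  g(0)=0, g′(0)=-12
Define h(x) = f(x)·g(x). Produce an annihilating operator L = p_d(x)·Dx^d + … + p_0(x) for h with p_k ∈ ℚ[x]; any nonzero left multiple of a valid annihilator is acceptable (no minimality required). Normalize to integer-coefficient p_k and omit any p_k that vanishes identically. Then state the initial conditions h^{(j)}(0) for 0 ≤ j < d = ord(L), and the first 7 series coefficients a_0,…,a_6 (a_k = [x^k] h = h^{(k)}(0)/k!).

L = 64·x + (-4 - 32·x)·Dx + (1 + 4·x)·Dx^2  (order 2).
h: a_k = 0, -12, -24, -64, 0, -1152/5, 1792/3, …
ICs: h(0) = 0, h′(0) = -12.

f: a_k = 1, 4, 8, 32/3, 32/3, 128/15, 256/45, …
g: a_k = 0, -12, 24, -64, 192, -3072/5, 2048, …
f·g: L₀ = L_f ⊗_s L_g, ord ≤ 1·2.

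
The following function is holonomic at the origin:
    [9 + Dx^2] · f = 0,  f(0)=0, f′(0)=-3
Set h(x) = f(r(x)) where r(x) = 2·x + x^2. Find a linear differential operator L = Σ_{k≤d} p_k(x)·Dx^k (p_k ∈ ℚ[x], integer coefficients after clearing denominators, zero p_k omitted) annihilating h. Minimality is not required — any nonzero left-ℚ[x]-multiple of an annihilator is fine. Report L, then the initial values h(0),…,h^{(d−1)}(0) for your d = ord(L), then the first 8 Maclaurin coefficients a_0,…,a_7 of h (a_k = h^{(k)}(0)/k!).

L = (36 + 108·x + 108·x^2 + 36·x^3) - Dx + (1 + x)·Dx^2  (order 2).
h: a_k = 0, -6, -3, 36, 54, -189/5, -315/2, -3726/35, …
ICs: h(0) = 0, h′(0) = -6.

f: a_k = 0, -3, 0, 9/2, 0, -81/40, 0, 243/560, …
h₀=f(r): pull back L_f along r ⇒ L₀.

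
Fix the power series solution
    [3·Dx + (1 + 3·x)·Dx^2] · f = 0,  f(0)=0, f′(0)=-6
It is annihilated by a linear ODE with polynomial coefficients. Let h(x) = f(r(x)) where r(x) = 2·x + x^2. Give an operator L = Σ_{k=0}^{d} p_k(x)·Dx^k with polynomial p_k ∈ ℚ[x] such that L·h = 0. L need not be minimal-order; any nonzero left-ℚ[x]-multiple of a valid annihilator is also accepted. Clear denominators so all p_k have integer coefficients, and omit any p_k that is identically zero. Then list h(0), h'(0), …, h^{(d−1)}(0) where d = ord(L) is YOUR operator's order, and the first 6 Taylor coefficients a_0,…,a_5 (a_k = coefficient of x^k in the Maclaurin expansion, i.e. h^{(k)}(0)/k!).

f: a_k = 0, -6, 9, -18, 81/2, -486/5, …
L₀ from L_f via x↦r, Dx↦r'^{-1}Dx.
L = (5 + 6·x + 3·x^2)·Dx + (1 + 7·x + 9·x^2 + 3·x^3)·Dx^2  (order 2).
h: a_k = 0, -12, 30, -108, 441, -9612/5, …
ICs: h(0) = 0, h′(0) = -12.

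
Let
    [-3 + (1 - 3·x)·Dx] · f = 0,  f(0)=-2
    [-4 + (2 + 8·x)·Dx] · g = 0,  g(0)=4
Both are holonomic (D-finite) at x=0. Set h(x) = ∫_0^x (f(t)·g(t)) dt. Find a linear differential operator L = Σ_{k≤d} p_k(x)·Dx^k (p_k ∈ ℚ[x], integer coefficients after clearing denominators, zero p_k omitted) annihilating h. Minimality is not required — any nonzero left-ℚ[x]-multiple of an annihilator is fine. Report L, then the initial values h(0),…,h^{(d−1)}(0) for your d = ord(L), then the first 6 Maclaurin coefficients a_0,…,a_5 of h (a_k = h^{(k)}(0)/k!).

L = (5 + 6·x)·Dx + (-1 - x + 12·x^2)·Dx^2  (order 2).
h: a_k = 0, -8, -20, -104/3, -86, -952/5, …
ICs: h(0) = 0, h′(0) = -8.

f: a_k = -2, -6, -18, -54, -162, -486, …
g: a_k = 4, 8, -8, 16, -40, 112, …
f·g: L₀ = L_f ⊗_s L_g, ord ≤ 1·1.
h=∫h₀ ⇒ L = L₀·Dx.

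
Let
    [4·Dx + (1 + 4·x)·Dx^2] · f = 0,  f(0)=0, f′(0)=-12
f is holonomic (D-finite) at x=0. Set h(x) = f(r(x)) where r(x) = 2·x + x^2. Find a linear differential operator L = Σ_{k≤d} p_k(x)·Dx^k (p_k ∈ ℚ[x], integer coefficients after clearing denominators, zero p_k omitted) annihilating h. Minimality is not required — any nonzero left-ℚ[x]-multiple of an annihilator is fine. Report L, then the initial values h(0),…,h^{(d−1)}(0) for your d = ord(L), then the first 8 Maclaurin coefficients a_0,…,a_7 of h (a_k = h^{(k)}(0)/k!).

f: a_k = 0, -12, 24, -64, 192, -3072/5, 2048, -49152/7, …
f∘r: x↦r, Dx↦Dx/r' in L_f ⇒ L₀.
L = (7 + 8·x + 4·x^2)·Dx + (1 + 9·x + 12·x^2 + 4·x^3)·Dx^2  (order 2).
h: a_k = 0, -24, 84, -416, 2328, -69504/5, 86464, -3872256/7, …
ICs: h(0) = 0, h′(0) = -24.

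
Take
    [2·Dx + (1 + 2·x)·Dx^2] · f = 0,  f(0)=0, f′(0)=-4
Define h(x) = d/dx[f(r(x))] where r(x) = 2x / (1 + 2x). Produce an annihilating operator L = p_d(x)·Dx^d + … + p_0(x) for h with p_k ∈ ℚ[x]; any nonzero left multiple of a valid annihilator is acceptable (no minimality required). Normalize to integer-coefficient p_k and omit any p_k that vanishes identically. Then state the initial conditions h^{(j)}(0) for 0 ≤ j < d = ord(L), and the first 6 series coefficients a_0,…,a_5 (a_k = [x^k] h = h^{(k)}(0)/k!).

L = (8 + 24·x) + (1 + 8·x + 12·x^2)·Dx  (order 1).
h: a_k = -8, 64, -416, 2560, -15488, 93184, …
ICs: h(0) = -8.

f: a_k = 0, -4, 4, -16/3, 8, -64/5, …
L₀ from L_f via x↦r, Dx↦r'^{-1}Dx.
Derive L from L₀ (diff closure).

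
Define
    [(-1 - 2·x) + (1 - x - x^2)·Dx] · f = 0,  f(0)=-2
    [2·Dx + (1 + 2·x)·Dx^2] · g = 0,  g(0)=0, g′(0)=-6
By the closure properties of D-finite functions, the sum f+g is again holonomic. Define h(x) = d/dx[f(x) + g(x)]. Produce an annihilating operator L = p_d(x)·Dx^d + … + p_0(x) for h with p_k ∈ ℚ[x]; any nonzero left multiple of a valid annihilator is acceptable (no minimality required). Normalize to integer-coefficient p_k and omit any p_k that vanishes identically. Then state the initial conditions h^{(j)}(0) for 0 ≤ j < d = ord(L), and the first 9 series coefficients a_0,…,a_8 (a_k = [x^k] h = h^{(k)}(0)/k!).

L = (34 + 92·x + 116·x^2 + 48·x^3 + 24·x^4) + (5 + 60·x + 170·x^2 + 180·x^3 + 100·x^4 + 40·x^5)·Dx + (-3 - 11·x - 5·x^2 + 20·x^3 + 30·x^4 + 24·x^5 + 8·x^6)·Dx^2  (order 2).
h: a_k = -8, 4, -42, 8, -176, 36, -678, 224, -2526, …
ICs: h(0) = -8, h′(0) = 4.

f: a_k = -2, -2, -4, -6, -10, -16, -26, -42, -68, …
g: a_k = 0, -6, 6, -8, 12, -96/5, 32, -384/7, 96, …
f+g: L₀ = lclm(L_f,L_g), ord ≤ 1+2.
h=h₀': d/dx-closure on L₀ ⇒ L.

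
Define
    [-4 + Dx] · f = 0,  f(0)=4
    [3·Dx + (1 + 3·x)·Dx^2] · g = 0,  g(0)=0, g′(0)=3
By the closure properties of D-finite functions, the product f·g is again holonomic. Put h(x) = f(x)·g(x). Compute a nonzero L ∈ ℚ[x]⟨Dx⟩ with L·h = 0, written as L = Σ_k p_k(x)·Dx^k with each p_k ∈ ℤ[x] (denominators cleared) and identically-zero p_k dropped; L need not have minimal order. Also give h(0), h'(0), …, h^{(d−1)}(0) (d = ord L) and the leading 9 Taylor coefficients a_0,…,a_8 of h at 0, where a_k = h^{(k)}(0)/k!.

L = (4 + 48·x) + (-5 - 24·x)·Dx + (1 + 3·x)·Dx^2  (order 2).
h: a_k = 0, 12, 30, 60, 47, 472/5, -62, 31036/105, -21487/30, …
ICs: h(0) = 0, h′(0) = 12.

f: a_k = 4, 16, 32, 128/3, 128/3, 512/15, 1024/45, 4096/315, 2048/315, …
g: a_k = 0, 3, -9/2, 9, -81/4, 243/5, -243/2, 2187/7, -6561/8, …
Product ⇒ symmetric product L₀, ord ≤ 2.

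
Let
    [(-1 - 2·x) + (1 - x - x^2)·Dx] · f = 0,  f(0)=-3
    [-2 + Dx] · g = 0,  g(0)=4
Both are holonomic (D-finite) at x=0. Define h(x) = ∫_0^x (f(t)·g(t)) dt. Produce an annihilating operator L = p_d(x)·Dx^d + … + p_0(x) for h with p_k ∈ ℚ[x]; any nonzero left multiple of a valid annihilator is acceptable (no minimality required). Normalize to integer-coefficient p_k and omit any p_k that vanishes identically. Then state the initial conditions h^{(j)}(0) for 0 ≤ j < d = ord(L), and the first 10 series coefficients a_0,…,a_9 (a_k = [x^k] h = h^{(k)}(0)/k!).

f: a_k = -3, -3, -6, -9, -15, -24, -39, -63, -102, -165, …
g: a_k = 4, 8, 8, 16/3, 8/3, 16/15, 16/45, 32/315, 8/315, 16/2835, …
f·g: L₀ = L_f ⊗_s L_g, ord ≤ 1·1.
h=∫₀ˣh₀: take L = L₀·Dx.
L = (3 - 2·x^2)·Dx + (-1 + x + x^2)·Dx^2  (order 2).
h: a_k = 0, -12, -18, -24, -31, -204/5, -276/5, -8044/105, -7593/70, -49144/315, …
ICs: h(0) = 0, h′(0) = -12.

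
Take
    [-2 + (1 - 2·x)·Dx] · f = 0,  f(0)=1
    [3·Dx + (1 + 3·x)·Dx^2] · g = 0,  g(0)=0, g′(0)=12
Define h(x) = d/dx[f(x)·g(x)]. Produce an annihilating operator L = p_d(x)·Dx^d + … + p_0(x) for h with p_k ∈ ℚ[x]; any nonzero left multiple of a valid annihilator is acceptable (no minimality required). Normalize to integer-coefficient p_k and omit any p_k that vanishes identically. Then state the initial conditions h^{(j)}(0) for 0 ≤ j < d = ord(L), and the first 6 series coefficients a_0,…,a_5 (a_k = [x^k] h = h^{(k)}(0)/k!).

f: a_k = 1, 2, 4, 8, 16, 32, …
g: a_k = 0, 12, -18, 36, -81, 972/5, …
f·g: L₀ = L_f ⊗_s L_g, ord ≤ 1·2.
Differentiate: ansatz ord ≤ ord L₀ ⇒ L.
L = 24 + 30·x·Dx + (-1 - x + 6·x^2)·Dx^2  (order 2).
h: a_k = 12, 12, 144, 60, 1122, -1116/5, …
ICs: h(0) = 12, h′(0) = 12.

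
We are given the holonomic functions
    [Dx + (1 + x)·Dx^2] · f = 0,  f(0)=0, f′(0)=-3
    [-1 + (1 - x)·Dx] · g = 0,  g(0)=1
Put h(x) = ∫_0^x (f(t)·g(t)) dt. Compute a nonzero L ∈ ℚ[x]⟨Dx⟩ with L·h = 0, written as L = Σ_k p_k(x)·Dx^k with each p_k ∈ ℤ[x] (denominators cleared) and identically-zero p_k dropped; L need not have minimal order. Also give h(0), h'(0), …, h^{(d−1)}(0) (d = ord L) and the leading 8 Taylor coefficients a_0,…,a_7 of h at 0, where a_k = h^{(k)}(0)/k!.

f: a_k = 0, -3, 3/2, -1, 3/4, -3/5, 1/2, -3/7, …
g: a_k = 1, 1, 1, 1, 1, 1, 1, 1, …
f·g: L₀ = L_f ⊗_s L_g, ord ≤ 2·1.
Integrate: L := L₀·Dx.
L = Dx + (1 + 3·x)·Dx^2 + (-1 + x^2)·Dx^3  (order 3).
h: a_k = 0, 0, -3/2, -1/2, -5/8, -7/20, -47/120, -37/140, …
ICs: h(0) = 0, h′(0) = 0, h′′(0) = -3.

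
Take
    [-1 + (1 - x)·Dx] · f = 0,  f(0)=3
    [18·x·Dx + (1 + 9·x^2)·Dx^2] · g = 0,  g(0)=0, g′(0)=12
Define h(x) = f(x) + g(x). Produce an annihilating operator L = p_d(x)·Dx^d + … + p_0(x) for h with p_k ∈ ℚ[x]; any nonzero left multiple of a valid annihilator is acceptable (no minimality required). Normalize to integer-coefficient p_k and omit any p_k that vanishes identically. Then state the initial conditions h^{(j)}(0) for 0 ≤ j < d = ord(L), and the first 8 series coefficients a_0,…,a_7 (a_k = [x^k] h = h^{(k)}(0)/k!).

f: a_k = 3, 3, 3, 3, 3, 3, 3, 3, …
g: a_k = 0, 12, 0, -36, 0, 972/5, 0, -8748/7, …
L₀ := lclm(L_f,L_g); ord L₀ ≤ 1+2.
L = (-18 + 72·x + 486·x^2)·Dx + (12 - 18·x - 180·x^2 + 486·x^3)·Dx^2 + (-1 - 8·x - 72·x^3 + 81·x^4)·Dx^3  (order 3).
h: a_k = 3, 15, 3, -33, 3, 987/5, 3, -8727/7, …
ICs: h(0) = 3, h′(0) = 15, h′′(0) = 6.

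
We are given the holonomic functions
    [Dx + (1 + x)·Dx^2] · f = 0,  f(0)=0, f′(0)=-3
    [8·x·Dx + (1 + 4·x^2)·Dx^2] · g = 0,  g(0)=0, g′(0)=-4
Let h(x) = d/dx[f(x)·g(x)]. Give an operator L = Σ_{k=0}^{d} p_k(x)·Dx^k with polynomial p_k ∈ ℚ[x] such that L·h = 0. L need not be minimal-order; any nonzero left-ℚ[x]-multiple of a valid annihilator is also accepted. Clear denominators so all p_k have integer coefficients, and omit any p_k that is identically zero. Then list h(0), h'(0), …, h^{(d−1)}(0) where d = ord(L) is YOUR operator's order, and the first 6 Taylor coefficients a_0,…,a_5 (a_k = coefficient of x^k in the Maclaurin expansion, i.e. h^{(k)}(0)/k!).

L = (288 + 560·x + 3584·x^2 + 8640·x^3 + 7680·x^4 + 3328·x^5 + 1024·x^7) + (258 + 1840·x + 6992·x^2 + 19264·x^3 + 29440·x^4 + 23808·x^5 + 8960·x^6 + 3072·x^7 + 3584·x^8)·Dx + (36 + 628·x + 2496·x^2 + 6192·x^3 + 12288·x^4 + 15936·x^5 + 12288·x^6 + 5376·x^7 + 3072·x^8 + 2048·x^9)·Dx^2 + (17 + 66·x + 241·x^2 + 608·x^3 + 1152·x^4 + 1728·x^5 + 2016·x^6 + 1536·x^7 + 768·x^8 + 512·x^9 + 256·x^10)·Dx^3  (order 3).
h: a_k = 0, 24, -18, -48, 25, 1064/5, …
ICs: h(0) = 0, h′(0) = 24, h′′(0) = -36.

f: a_k = 0, -3, 3/2, -1, 3/4, -3/5, …
g: a_k = 0, -4, 0, 16/3, 0, -64/5, …
f·g: L₀ = L_f ⊗_s L_g, ord ≤ 2·2.
Differentiate: ansatz ord ≤ ord L₀ ⇒ L.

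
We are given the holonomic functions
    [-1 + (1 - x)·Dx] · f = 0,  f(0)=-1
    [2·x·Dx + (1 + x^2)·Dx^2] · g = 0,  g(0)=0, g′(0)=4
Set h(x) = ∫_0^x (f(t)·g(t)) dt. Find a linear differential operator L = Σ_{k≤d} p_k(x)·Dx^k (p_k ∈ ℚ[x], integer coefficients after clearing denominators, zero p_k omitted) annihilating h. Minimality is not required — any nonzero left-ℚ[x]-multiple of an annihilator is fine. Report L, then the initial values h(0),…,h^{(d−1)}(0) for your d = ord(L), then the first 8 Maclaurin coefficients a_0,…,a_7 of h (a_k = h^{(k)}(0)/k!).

L = 2·x·Dx + (2 - 2·x + 4·x^2)·Dx^2 + (-1 + x - x^2 + x^3)·Dx^3  (order 3).
h: a_k = 0, 0, -2, -4/3, -2/3, -8/15, -26/45, -52/105, …
ICs: h(0) = 0, h′(0) = 0, h′′(0) = -4.

f: a_k = -1, -1, -1, -1, -1, -1, -1, -1, …
g: a_k = 0, 4, 0, -4/3, 0, 4/5, 0, -4/7, …
f·g: L₀ = L_f ⊗_s L_g, ord ≤ 1·2.
h=∫h₀ ⇒ L = L₀·Dx.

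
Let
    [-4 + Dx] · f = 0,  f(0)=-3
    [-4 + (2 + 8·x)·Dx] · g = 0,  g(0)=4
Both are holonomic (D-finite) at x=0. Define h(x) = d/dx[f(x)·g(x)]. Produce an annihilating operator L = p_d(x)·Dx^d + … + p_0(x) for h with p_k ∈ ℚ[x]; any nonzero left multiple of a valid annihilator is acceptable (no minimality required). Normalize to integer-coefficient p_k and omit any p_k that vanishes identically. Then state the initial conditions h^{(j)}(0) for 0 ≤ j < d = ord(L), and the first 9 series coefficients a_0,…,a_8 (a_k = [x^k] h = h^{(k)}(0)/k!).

L = (14 + 96·x + 128·x^2) + (-3 - 20·x - 32·x^2)·Dx  (order 1).
h: a_k = -72, -336, -816, -1056, -1712, 2848/5, -35936/5, 2531264/105, -1421648/15, …
ICs: h(0) = -72.

f: a_k = -3, -12, -24, -32, -32, -128/5, -256/15, -1024/105, -512/105, …
g: a_k = 4, 8, -8, 16, -40, 112, -336, 1056, -3432, …
h₀=f·g: eliminate ⇒ L₀, order ≤ 1·1.
Differentiate: ansatz ord ≤ ord L₀ ⇒ L.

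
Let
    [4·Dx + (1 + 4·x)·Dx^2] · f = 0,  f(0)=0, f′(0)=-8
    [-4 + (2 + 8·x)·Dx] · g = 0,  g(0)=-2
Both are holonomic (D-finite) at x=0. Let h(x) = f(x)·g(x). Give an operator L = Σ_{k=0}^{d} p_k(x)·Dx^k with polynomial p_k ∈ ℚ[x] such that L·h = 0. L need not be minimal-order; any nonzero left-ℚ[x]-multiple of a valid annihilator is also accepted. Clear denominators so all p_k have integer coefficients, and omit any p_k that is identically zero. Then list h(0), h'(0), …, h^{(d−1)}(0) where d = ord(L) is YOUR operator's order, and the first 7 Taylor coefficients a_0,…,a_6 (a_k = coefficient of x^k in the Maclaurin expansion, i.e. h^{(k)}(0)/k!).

L = 4 + (1 + 8·x + 16·x^2)·Dx^2  (order 2).
h: a_k = 0, 16, 0, -32/3, 128/3, -2272/15, 7936/15, …
ICs: h(0) = 0, h′(0) = 16.

f: a_k = 0, -8, 16, -128/3, 128, -2048/5, 4096/3, …
g: a_k = -2, -4, 4, -8, 20, -56, 168, …
L₀ := L_f ⊗_s L_g (sym. prod.), ord ≤ 2.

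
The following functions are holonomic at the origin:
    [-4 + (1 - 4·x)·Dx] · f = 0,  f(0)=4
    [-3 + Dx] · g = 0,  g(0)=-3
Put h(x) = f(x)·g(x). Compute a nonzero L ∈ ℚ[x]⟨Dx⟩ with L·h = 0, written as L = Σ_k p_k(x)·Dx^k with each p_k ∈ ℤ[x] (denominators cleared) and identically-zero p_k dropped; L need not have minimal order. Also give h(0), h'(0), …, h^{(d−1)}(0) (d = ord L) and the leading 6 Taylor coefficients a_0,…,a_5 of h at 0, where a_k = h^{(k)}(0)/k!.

L = (7 - 12·x) + (-1 + 4·x)·Dx  (order 1).
h: a_k = -12, -84, -390, -1614, -12993/2, -260103/10, …
ICs: h(0) = -12.

f: a_k = 4, 16, 64, 256, 1024, 4096, …
g: a_k = -3, -9, -27/2, -27/2, -81/8, -243/40, …
f·g: L₀ = L_f ⊗_s L_g, ord ≤ 1·1.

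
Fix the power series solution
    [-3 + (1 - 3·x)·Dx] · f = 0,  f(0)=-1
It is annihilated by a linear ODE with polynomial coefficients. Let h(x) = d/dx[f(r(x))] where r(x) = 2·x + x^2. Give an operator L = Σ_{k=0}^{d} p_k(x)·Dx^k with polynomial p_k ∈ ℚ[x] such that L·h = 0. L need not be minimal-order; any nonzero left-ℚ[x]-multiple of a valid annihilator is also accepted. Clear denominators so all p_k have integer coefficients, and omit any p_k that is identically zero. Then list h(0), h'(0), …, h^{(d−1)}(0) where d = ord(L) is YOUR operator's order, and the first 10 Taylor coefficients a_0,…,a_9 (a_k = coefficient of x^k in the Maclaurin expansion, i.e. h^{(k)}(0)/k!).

f: a_k = -1, -3, -9, -27, -81, -243, -729, -2187, -6561, -19683, …
h₀=f(r): pull back L_f along r ⇒ L₀.
Derive L from L₀ (diff closure).
L = (13 + 18·x + 9·x^2) + (-1 + 5·x + 9·x^2 + 3·x^3)·Dx  (order 1).
h: a_k = -6, -78, -756, -6516, -52650, -408402, -3079944, -22753224, -165464046, -1188418230, …
ICs: h(0) = -6.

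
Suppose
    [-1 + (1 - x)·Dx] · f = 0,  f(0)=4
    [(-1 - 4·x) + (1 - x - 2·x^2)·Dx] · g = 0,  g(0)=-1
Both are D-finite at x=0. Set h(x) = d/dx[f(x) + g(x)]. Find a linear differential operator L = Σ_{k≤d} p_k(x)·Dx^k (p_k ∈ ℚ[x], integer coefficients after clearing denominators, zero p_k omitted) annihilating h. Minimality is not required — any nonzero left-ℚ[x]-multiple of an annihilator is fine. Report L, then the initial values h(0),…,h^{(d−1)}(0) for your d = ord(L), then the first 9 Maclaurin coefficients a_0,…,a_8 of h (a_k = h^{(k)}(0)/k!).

L = (-6 - 48·x - 96·x^3 + 24·x^4) + (6 + 18·x - 12·x^2 + 24·x^3 - 90·x^4 + 24·x^5)·Dx + (-1 + 2·x - 5·x^2 + 12·x^3 + 2·x^4 - 14·x^5 + 4·x^6)·Dx^2  (order 2).
h: a_k = 3, 2, -3, -28, -85, -234, -567, -1336, -3033, …
ICs: h(0) = 3, h′(0) = 2.

f: a_k = 4, 4, 4, 4, 4, 4, 4, 4, 4, …
g: a_k = -1, -1, -3, -5, -11, -21, -43, -85, -171, …
Weyl lclm of L_f,L_g ⇒ L₀ (ord ≤ 2).
h₀' ⇒ L via d/dx closure of L₀.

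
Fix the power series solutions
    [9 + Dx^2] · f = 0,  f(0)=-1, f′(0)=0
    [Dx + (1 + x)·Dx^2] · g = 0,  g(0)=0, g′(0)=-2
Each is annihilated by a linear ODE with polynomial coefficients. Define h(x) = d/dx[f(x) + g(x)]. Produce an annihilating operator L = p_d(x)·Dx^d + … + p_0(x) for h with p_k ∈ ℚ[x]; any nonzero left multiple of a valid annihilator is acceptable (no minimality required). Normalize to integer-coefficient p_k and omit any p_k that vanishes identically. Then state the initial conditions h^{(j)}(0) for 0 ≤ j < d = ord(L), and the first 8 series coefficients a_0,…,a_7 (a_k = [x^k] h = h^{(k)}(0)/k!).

f: a_k = -1, 0, 9/2, 0, -27/8, 0, 81/80, 0, …
g: a_k = 0, -2, 1, -2/3, 1/2, -2/5, 1/3, -2/7, …
Weyl lclm of L_f,L_g ⇒ L₀ (ord ≤ 4).
h=h₀': d/dx-closure on L₀ ⇒ L.
L = (135 + 162·x + 81·x^2) + (99 + 261·x + 243·x^2 + 81·x^3)·Dx + (15 + 18·x + 9·x^2)·Dx^2 + (11 + 29·x + 27·x^2 + 9·x^3)·Dx^3  (order 3).
h: a_k = -2, 11, -2, -23/2, -2, 323/40, -2, 391/560, …
ICs: h(0) = -2, h′(0) = 11, h′′(0) = -4.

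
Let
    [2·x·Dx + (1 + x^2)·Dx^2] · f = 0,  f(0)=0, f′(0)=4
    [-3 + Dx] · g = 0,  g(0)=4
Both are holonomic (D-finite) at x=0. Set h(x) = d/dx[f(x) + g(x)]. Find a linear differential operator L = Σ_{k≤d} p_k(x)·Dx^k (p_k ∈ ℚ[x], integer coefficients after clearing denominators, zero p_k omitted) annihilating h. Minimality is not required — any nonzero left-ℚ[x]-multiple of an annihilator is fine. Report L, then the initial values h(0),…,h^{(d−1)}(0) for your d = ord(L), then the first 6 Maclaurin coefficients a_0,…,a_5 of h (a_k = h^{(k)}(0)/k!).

f: a_k = 0, 4, 0, -4/3, 0, 4/5, …
g: a_k = 4, 12, 18, 18, 27/2, 81/10, …
Weyl lclm of L_f,L_g ⇒ L₀ (ord ≤ 3).
Differentiate: ansatz ord ≤ ord L₀ ⇒ L.
L = (6 - 18·x - 18·x^2 - 18·x^3) + (-11 - 12·x^2 - 9·x^4)·Dx + (3 + 2·x + 6·x^2 + 2·x^3 + 3·x^4)·Dx^2  (order 2).
h: a_k = 16, 36, 50, 54, 89/2, 243/10, …
ICs: h(0) = 16, h′(0) = 36.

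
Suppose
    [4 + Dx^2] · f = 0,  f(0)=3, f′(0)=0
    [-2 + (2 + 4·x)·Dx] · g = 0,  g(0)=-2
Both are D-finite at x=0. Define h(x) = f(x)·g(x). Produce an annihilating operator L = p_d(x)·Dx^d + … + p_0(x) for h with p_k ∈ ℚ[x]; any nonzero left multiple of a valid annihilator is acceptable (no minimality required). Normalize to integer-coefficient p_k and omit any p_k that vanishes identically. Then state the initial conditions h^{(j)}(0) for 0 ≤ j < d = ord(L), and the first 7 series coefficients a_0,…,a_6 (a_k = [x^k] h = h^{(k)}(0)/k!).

f: a_k = 3, 0, -6, 0, 2, 0, -4/15, …
g: a_k = -2, -2, 1, -1, 5/4, -7/4, 21/8, …
L₀ := L_f ⊗_s L_g (sym. prod.), ord ≤ 2.
L = (7 + 16·x + 16·x^2) + (-2 - 4·x)·Dx + (1 + 4·x + 4·x^2)·Dx^2  (order 2).
h: a_k = -6, -6, 15, 9, -25/4, -13/4, 349/120, …
ICs: h(0) = -6, h′(0) = -6.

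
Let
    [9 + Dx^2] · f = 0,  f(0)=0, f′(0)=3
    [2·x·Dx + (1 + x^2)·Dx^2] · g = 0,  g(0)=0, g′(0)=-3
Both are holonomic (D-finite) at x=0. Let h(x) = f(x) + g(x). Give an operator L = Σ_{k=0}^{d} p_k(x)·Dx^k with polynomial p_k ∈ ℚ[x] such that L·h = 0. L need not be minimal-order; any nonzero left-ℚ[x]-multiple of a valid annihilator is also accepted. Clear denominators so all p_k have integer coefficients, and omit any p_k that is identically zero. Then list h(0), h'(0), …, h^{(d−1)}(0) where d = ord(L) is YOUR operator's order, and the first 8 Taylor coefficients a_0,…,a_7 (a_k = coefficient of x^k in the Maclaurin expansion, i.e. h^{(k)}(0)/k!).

L = (-54·x + 540·x^3 + 162·x^5)·Dx + (63 + 279·x^2 + 297·x^4 + 81·x^6)·Dx^2 + (-6·x + 60·x^3 + 18·x^5)·Dx^3 + (7 + 31·x^2 + 33·x^4 + 9·x^6)·Dx^4  (order 4).
h: a_k = 0, 0, 0, -7/2, 0, 57/40, 0, -3/560, …
ICs: h(0) = 0, h′(0) = 0, h′′(0) = 0, h′′′(0) = -21.

f: a_k = 0, 3, 0, -9/2, 0, 81/40, 0, -243/560, …
g: a_k = 0, -3, 0, 1, 0, -3/5, 0, 3/7, …
L₀ := lclm(L_f,L_g); ord L₀ ≤ 2+2.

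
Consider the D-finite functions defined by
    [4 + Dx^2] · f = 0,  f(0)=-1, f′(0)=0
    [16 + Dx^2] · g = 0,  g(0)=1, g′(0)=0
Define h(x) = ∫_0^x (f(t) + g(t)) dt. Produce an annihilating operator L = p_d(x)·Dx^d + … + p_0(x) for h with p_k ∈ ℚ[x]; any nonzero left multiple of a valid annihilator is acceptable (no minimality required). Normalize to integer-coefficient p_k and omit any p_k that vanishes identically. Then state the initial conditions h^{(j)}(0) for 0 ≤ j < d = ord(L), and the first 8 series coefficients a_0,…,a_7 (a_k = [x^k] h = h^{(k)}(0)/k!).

f: a_k = -1, 0, 2, 0, -2/3, 0, 4/45, 0, …
g: a_k = 1, 0, -8, 0, 32/3, 0, -256/45, 0, …
Weyl lclm of L_f,L_g ⇒ L₀ (ord ≤ 4).
h=∫h₀ ⇒ L = L₀·Dx.
L = 64·Dx + 20·Dx^3 + Dx^5  (order 5).
h: a_k = 0, 0, 0, -2, 0, 2, 0, -4/5, …
ICs: h(0) = 0, h′(0) = 0, h′′(0) = 0, h′′′(0) = -12, h′′′′(0) = 0.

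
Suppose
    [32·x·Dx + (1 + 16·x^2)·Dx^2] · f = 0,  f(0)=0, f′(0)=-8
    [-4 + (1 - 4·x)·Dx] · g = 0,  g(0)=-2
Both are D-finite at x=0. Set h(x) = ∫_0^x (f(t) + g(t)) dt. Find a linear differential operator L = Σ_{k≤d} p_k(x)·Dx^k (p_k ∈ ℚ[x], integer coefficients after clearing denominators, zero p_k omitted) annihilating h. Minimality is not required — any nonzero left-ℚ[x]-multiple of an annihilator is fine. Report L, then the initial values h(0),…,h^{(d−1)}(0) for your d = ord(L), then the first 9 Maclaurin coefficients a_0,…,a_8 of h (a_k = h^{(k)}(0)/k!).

L = (32 - 512·x - 1536·x^2)·Dx^2 + (-16 + 32·x - 256·x^2 - 1536·x^3)·Dx^3 + (1 - 256·x^4)·Dx^4  (order 4).
h: a_k = 0, -2, -8, -32/3, -64/3, -512/5, -2048/5, -8192/7, -24576/7, …
ICs: h(0) = 0, h′(0) = -2, h′′(0) = -16, h′′′(0) = -64.

f: a_k = 0, -8, 0, 128/3, 0, -2048/5, 0, 32768/7, 0, …
g: a_k = -2, -8, -32, -128, -512, -2048, -8192, -32768, -131072, …
Sum ⇒ L₀ = lclm(L_f,L_g) in ℚ(x)⟨Dx⟩.
h=∫₀ˣh₀: take L = L₀·Dx.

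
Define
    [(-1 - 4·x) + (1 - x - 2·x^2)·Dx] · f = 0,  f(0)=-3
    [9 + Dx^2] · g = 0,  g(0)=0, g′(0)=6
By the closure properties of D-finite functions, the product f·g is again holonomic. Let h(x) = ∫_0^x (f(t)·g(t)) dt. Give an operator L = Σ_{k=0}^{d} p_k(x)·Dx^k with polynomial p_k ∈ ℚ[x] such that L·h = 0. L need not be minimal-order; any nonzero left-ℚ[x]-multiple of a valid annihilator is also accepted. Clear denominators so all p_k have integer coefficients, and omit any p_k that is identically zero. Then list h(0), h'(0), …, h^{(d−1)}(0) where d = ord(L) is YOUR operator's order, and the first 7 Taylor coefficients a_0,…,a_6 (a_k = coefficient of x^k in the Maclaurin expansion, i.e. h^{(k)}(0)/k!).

f: a_k = -3, -3, -9, -15, -33, -63, -129, …
g: a_k = 0, 6, 0, -9, 0, 81/20, 0, …
h₀=f·g: eliminate ⇒ L₀, order ≤ 1·2.
∫: right-multiply L₀ by Dx.
L = (-5 + 9·x + 18·x^2)·Dx + (2 + 8·x)·Dx^2 + (-1 + x + 2·x^2)·Dx^3  (order 3).
h: a_k = 0, 0, -9, -6, -27/4, -63/5, -861/40, …
ICs: h(0) = 0, h′(0) = 0, h′′(0) = -18.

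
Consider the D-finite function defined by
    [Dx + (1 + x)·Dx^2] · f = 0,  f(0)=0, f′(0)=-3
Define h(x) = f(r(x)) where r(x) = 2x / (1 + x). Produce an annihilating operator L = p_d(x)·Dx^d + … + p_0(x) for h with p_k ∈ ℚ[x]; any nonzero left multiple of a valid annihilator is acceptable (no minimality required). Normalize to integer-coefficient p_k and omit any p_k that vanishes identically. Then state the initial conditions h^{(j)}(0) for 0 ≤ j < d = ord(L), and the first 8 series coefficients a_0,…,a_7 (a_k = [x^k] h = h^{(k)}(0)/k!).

f: a_k = 0, -3, 3/2, -1, 3/4, -3/5, 1/2, -3/7, …
h₀=f(r): pull back L_f along r ⇒ L₀.
L = (4 + 6·x)·Dx + (1 + 4·x + 3·x^2)·Dx^2  (order 2).
h: a_k = 0, -6, 12, -26, 60, -726/5, 364, -6558/7, …
ICs: h(0) = 0, h′(0) = -6.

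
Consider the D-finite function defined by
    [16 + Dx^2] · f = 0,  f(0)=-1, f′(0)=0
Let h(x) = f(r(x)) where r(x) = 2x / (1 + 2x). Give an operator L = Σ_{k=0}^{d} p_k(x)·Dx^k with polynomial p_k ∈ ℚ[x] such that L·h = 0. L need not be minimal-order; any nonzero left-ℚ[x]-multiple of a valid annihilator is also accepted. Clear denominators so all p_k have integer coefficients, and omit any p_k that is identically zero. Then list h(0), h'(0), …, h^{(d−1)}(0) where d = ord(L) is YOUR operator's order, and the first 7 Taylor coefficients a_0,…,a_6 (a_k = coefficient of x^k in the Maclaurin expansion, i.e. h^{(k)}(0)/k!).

f: a_k = -1, 0, 8, 0, -32/3, 0, 256/45, …
Change of var in L_f (x↦r) gives L₀.
L = 64 + (4 + 24·x + 48·x^2 + 32·x^3)·Dx + (1 + 8·x + 24·x^2 + 32·x^3 + 16·x^4)·Dx^2  (order 2).
h: a_k = -1, 0, 32, -128, 640/3, 1024/3, -175616/45, …
ICs: h(0) = -1, h′(0) = 0.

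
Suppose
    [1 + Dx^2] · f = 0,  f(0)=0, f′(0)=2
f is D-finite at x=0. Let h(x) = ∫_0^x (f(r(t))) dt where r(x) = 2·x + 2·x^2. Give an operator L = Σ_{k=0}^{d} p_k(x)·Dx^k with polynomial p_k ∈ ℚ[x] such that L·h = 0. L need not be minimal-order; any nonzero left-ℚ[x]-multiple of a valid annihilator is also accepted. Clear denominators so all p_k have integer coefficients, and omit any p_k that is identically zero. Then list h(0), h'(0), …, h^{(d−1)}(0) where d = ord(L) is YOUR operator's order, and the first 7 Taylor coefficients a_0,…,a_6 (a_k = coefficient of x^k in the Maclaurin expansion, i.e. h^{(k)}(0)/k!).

f: a_k = 0, 2, 0, -1/3, 0, 1/60, 0, …
h₀=f(r): pull back L_f along r ⇒ L₀.
∫: right-multiply L₀ by Dx.
L = (4 + 24·x + 48·x^2 + 32·x^3)·Dx - 2·Dx^2 + (1 + 2·x)·Dx^3  (order 3).
h: a_k = 0, 0, 2, 4/3, -2/3, -8/5, -56/45, …
ICs: h(0) = 0, h′(0) = 0, h′′(0) = 4.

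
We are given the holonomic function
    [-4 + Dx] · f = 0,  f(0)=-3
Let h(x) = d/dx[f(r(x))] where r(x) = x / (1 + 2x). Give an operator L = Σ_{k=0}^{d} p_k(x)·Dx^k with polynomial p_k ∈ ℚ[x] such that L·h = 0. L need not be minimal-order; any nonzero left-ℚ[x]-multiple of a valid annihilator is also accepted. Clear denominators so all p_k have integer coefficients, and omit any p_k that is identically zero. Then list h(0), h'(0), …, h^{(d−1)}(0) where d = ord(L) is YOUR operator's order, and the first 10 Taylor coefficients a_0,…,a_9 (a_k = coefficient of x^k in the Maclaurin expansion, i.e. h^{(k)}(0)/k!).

f: a_k = -3, -12, -24, -32, -32, -128/5, -256/15, -1024/105, -512/105, -2048/945, …
h₀=f(r): pull back L_f along r ⇒ L₀.
Derive L from L₀ (diff closure).
L = -8·x + (-1 - 4·x - 4·x^2)·Dx  (order 1).
h: a_k = -12, 0, 48, -128, 192, -512/5, -1280/3, 65536/35, -72704/15, 9207808/945, …
ICs: h(0) = -12.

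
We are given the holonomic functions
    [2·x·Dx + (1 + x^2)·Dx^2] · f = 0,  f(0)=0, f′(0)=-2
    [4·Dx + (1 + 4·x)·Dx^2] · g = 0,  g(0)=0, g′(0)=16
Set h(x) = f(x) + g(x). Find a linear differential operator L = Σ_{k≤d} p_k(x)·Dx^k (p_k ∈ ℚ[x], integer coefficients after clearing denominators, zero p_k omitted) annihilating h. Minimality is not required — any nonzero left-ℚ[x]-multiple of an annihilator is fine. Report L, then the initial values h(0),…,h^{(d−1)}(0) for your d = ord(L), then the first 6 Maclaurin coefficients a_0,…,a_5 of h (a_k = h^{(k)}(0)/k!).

f: a_k = 0, -2, 0, 2/3, 0, -2/5, …
g: a_k = 0, 16, -32, 256/3, -256, 4096/5, …
h₀=f+g: left-lcm gives L₀, ord ≤ 4.
L = (-4 - 48·x + 12·x^2 + 16·x^3)·Dx + (-17 - 8·x - 45·x^2 + 24·x^3 + 32·x^4)·Dx^2 + (-2 - 7·x + 4·x^2 + x^3 + 6·x^4 + 8·x^5)·Dx^3  (order 3).
h: a_k = 0, 14, -32, 86, -256, 4094/5, …
ICs: h(0) = 0, h′(0) = 14, h′′(0) = -64.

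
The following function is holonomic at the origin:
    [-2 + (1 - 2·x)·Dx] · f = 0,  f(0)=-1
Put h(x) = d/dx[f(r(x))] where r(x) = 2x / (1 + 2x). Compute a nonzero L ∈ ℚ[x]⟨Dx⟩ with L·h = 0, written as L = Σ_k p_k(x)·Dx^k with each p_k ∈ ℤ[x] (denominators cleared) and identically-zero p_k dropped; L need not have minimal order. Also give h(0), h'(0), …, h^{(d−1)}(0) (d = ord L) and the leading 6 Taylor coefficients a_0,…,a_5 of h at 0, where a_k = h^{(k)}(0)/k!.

f: a_k = -1, -2, -4, -8, -16, -32, …
h₀=f(r): pull back L_f along r ⇒ L₀.
Derive L from L₀ (diff closure).
L = 4 + (-1 + 2·x)·Dx  (order 1).
h: a_k = -4, -16, -48, -128, -320, -768, …
ICs: h(0) = -4.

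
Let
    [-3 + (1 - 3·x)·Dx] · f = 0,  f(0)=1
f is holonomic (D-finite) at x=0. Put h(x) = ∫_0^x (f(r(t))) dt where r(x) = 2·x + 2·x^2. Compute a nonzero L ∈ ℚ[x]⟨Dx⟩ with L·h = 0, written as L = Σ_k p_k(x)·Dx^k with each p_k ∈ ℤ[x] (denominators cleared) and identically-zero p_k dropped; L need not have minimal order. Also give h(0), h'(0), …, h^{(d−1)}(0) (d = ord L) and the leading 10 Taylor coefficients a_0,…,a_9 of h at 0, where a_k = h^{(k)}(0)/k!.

L = (6 + 12·x)·Dx + (-1 + 6·x + 6·x^2)·Dx^2  (order 2).
h: a_k = 0, 1, 3, 14, 72, 396, 2268, 93528/7, 80352, 490896, …
ICs: h(0) = 0, h′(0) = 1.

f: a_k = 1, 3, 9, 27, 81, 243, 729, 2187, 6561, 19683, …
Change of var in L_f (x↦r) gives L₀.
∫: right-multiply L₀ by Dx.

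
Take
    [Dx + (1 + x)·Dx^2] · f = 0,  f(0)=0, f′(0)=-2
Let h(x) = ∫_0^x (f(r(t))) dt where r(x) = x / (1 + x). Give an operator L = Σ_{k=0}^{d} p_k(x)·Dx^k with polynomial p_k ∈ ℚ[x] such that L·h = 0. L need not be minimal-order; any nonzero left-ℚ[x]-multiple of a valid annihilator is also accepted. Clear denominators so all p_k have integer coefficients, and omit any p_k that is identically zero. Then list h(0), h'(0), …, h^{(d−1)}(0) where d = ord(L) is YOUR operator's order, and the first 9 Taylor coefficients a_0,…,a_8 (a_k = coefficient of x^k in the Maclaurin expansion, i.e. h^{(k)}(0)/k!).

L = (3 + 4·x)·Dx^2 + (1 + 3·x + 2·x^2)·Dx^3  (order 3).
h: a_k = 0, 0, -1, 1, -7/6, 3/2, -31/15, 3, -127/28, …
ICs: h(0) = 0, h′(0) = 0, h′′(0) = -2.

f: a_k = 0, -2, 1, -2/3, 1/2, -2/5, 1/3, -2/7, 1/4, …
Substitute x→r, Dx→(1/r')Dx; clear ⇒ L₀.
Integrate: L := L₀·Dx.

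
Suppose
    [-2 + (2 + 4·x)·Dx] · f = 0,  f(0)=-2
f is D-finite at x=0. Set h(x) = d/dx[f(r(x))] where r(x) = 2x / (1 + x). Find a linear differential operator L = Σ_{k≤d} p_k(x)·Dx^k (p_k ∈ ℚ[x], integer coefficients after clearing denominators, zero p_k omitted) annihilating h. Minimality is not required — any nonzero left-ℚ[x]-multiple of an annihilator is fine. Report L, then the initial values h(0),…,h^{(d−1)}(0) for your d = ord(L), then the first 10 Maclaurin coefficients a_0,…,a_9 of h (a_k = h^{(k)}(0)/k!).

L = (-4 - 10·x) + (-1 - 6·x - 5·x^2)·Dx  (order 1).
h: a_k = -4, 16, -60, 240, -1020, 4512, -20468, 94400, -440460, 2072880, …
ICs: h(0) = -4.

f: a_k = -2, -2, 1, -1, 5/4, -7/4, 21/8, -33/8, 429/64, -715/64, …
h₀=f(r): pull back L_f along r ⇒ L₀.
h₀' ⇒ L via d/dx closure of L₀.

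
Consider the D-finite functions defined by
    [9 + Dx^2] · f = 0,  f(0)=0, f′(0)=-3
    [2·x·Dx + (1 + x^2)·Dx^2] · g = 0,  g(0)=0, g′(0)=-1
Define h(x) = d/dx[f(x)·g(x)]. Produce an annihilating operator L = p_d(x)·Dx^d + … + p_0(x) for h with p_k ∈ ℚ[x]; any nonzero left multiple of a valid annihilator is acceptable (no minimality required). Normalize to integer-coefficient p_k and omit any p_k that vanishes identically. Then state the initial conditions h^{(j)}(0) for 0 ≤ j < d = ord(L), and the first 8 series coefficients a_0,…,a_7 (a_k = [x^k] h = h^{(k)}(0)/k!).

f: a_k = 0, -3, 0, 9/2, 0, -81/40, 0, 243/560, …
g: a_k = 0, -1, 0, 1/3, 0, -1/5, 0, 1/7, …
L₀ := L_f ⊗_s L_g (sym. prod.), ord ≤ 4.
h=h₀': d/dx-closure on L₀ ⇒ L.
L = (20358 + 86886·x^2 + 157437·x^4 + 155520·x^6 + 96228·x^8 + 36450·x^10 + 6561·x^12) + (6372·x + 25596·x^3 + 39960·x^5 + 32400·x^7 + 14580·x^9 + 2916·x^11)·Dx + (3432 + 15828·x^2 + 31110·x^4 + 33588·x^6 + 22032·x^8 + 8424·x^10 + 1458·x^12)·Dx^2 + (708·x + 2844·x^3 + 4440·x^5 + 3600·x^7 + 1620·x^9 + 324·x^11)·Dx^3 + (130 + 686·x^2 + 1513·x^4 + 1812·x^6 + 1260·x^8 + 486·x^10 + 81·x^12)·Dx^4  (order 4).
h: a_k = 0, 6, 0, -22, 0, 99/4, 0, -39/2, …
ICs: h(0) = 0, h′(0) = 6, h′′(0) = 0, h′′′(0) = -132.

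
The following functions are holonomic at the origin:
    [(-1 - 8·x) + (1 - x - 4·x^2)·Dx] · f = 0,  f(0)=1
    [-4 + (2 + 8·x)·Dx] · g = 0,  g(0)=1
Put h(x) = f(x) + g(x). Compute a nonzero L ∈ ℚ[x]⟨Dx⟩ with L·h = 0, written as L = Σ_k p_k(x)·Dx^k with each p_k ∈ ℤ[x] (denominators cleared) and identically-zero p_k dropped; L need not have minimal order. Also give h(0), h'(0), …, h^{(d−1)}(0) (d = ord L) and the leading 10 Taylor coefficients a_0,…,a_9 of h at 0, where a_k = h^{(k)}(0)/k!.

L = (-24 - 156·x - 336·x^2 - 640·x^3) + (14 + 96·x + 420·x^2 + 1184·x^3 + 1600·x^4)·Dx + (1 - 11·x - 90·x^2 - 24·x^3 + 544·x^4 + 640·x^5)·Dx^2  (order 2).
h: a_k = 2, 3, 3, 13, 19, 93, 97, 705, 307, 5789, …
ICs: h(0) = 2, h′(0) = 3.

f: a_k = 1, 1, 5, 9, 29, 65, 181, 441, 1165, 2929, …
g: a_k = 1, 2, -2, 4, -10, 28, -84, 264, -858, 2860, …
Sum ⇒ L₀ = lclm(L_f,L_g) in ℚ(x)⟨Dx⟩.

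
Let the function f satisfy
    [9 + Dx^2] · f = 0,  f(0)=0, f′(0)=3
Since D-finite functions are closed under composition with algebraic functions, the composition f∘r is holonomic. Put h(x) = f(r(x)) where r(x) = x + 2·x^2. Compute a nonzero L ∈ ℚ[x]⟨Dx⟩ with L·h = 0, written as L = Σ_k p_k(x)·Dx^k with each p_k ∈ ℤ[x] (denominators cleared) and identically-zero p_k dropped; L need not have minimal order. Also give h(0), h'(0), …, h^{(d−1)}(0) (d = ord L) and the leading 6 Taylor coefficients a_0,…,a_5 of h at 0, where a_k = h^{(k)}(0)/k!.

L = (9 + 108·x + 432·x^2 + 576·x^3) - 4·Dx + (1 + 4·x)·Dx^2  (order 2).
h: a_k = 0, 3, 6, -9/2, -27, -2079/40, …
ICs: h(0) = 0, h′(0) = 3.

f: a_k = 0, 3, 0, -9/2, 0, 81/40, …
h₀=f(r): pull back L_f along r ⇒ L₀.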